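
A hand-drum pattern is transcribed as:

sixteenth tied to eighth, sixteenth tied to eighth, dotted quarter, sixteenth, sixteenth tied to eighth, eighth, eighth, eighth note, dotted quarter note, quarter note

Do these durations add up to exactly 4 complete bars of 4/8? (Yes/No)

One bar of 4/8 = 8 sixteenth notes, so 4 bars = 32.
Working in sixteenth notes: sixteenth tied to eighth (sixteenth + eighth) = 3; sixteenth tied to eighth (sixteenth + eighth) = 3; dotted quarter = 6; sixteenth = 1; sixteenth tied to eighth (sixteenth + eighth) = 3; eighth = 2; eighth = 2; eighth note = 2; dotted quarter note = 6; quarter note = 4.
Total: 3 + 3 + 6 + 1 + 3 + 2 + 2 + 2 + 6 + 4 = 32.
32 equals 32, so the answer is Yes.

Yes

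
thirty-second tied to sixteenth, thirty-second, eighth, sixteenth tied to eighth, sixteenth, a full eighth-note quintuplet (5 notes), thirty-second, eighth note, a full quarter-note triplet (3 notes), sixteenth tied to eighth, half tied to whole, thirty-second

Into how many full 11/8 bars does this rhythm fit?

2

One bar of 11/8 = 44 thirty-second notes.
Express everything in thirty-second notes: thirty-second tied to sixteenth (thirty-second + sixteenth) = 3; thirty-second = 1; eighth = 4; sixteenth tied to eighth (sixteenth + eighth) = 6; sixteenth = 2; a full eighth-note quintuplet (5 notes) (five quintuplet eighths span one half) = 16; thirty-second = 1; eighth note = 4; a full quarter-note triplet (3 notes) (three triplet quarters span one half) = 16; sixteenth tied to eighth (sixteenth + eighth) = 6; half tied to whole (half + whole) = 48; thirty-second = 1.
Adding: 3 + 1 + 4 + 6 + 2 + 16 + 1 + 4 + 16 + 6 + 48 + 1 = 108.
108 ÷ 44 = 2 complete bars with 20 left over.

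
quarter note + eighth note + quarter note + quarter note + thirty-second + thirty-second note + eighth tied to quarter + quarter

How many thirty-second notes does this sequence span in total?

50

Express everything in thirty-second notes: quarter note = 8; eighth note = 4; quarter note = 8; quarter note = 8; thirty-second = 1; thirty-second note = 1; eighth tied to quarter (eighth + quarter) = 12; quarter = 8.
Sum: 8 + 4 + 8 + 8 + 1 + 1 + 12 + 8 = 50 thirty-second notes.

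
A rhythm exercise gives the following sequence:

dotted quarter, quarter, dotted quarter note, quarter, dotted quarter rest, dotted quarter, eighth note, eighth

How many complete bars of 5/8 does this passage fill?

One bar of 5/8 = 5 eighth notes.
Express everything in eighth notes: dotted quarter = 3; quarter = 2; dotted quarter note = 3; quarter = 2; dotted quarter rest = 3; dotted quarter = 3; eighth note = 1; eighth = 1.
Adding: 3 + 2 + 3 + 2 + 3 + 3 + 1 + 1 = 18.
18 ÷ 5 = 3 complete bars with 3 left over.

3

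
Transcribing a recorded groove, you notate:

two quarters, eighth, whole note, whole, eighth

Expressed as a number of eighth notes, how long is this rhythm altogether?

22

Each duration in eighth notes: quarter = 2; quarter = 2; eighth = 1; whole note = 8; whole = 8; eighth = 1.
Sum: 2 + 2 + 1 + 8 + 8 + 1 = 22 eighth notes.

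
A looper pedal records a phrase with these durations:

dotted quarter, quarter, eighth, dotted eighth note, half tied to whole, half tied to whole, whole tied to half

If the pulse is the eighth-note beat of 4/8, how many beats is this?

43.5

One eighth-note beat = 2 sixteenth notes.
Express everything in sixteenth notes: dotted quarter = 6; quarter = 4; eighth = 2; dotted eighth note = 3; half tied to whole (half + whole) = 24; half tied to whole (half + whole) = 24; whole tied to half (whole + half) = 24.
Sum: 6 + 4 + 2 + 3 + 24 + 24 + 24 = 87.
87 ÷ 2 = 43.5 beats.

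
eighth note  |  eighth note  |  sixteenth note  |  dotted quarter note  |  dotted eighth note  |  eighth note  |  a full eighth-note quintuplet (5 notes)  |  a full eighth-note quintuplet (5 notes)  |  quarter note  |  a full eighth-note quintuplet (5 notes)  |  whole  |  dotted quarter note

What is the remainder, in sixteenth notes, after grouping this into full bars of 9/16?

One bar of 9/16 = 9 sixteenth notes.
Working in sixteenth notes: eighth note = 2; eighth note = 2; sixteenth note = 1; dotted quarter note = 6; dotted eighth note = 3; eighth note = 2; a full eighth-note quintuplet (5 notes) (five quintuplet eighths span one half) = 8; a full eighth-note quintuplet (5 notes) (five quintuplet eighths span one half) = 8; quarter note = 4; a full eighth-note quintuplet (5 notes) (five quintuplet eighths span one half) = 8; whole = 16; dotted quarter note = 6.
Sum: 2 + 2 + 1 + 6 + 3 + 2 + 8 + 8 + 4 + 8 + 16 + 6 = 66.
66 ÷ 9 = 7 complete bars with 3 sixteenth notes remaining.

3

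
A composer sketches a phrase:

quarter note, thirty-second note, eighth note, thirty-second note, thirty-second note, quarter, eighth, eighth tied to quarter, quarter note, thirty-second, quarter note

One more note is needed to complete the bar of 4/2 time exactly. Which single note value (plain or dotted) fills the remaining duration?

The bar of 4/2 = 64 thirty-second notes.
Express everything in thirty-second notes: quarter note = 8; thirty-second note = 1; eighth note = 4; thirty-second note = 1; thirty-second note = 1; quarter = 8; eighth = 4; eighth tied to quarter (eighth + quarter) = 12; quarter note = 8; thirty-second = 1; quarter note = 8.
Adding: 8 + 1 + 4 + 1 + 1 + 8 + 4 + 12 + 8 + 1 + 8 = 56.
Remaining: 64 − 56 = 8 thirty-second notes, which is a quarter note.

quarter note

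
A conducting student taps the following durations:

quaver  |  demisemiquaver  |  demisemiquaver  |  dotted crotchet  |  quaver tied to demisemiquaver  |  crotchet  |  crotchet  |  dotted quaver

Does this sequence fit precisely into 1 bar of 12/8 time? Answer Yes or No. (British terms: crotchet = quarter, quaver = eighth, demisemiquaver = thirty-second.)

One bar of 12/8 = 48 thirty-second notes.
In thirty-second notes: quaver = 4; demisemiquaver = 1; demisemiquaver = 1; dotted crotchet = 12; quaver tied to demisemiquaver (quaver + demisemiquaver) = 5; crotchet = 8; crotchet = 8; dotted quaver = 6.
Adding: 4 + 1 + 1 + 12 + 5 + 8 + 8 + 6 = 45.
45 falls short of 48, so the answer is No.

No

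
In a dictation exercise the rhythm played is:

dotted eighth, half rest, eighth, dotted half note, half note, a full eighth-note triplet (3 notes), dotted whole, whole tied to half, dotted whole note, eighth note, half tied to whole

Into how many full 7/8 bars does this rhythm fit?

One bar of 7/8 = 14 sixteenth notes.
Working in sixteenth notes: dotted eighth = 3; half rest = 8; eighth = 2; dotted half note = 12; half note = 8; a full eighth-note triplet (3 notes) (three triplet eighths span one quarter) = 4; dotted whole = 24; whole tied to half (whole + half) = 24; dotted whole note = 24; eighth note = 2; half tied to whole (half + whole) = 24.
Sum: 3 + 8 + 2 + 12 + 8 + 4 + 24 + 24 + 24 + 2 + 24 = 135.
135 ÷ 14 = 9 complete bars with 9 left over.

9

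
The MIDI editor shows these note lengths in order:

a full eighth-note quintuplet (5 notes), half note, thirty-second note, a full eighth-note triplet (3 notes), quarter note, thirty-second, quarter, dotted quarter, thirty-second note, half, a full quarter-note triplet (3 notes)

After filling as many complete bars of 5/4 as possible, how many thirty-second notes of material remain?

23

One bar of 5/4 = 40 thirty-second notes.
Each duration in thirty-second notes: a full eighth-note quintuplet (5 notes) (five quintuplet eighths span one half) = 16; half note = 16; thirty-second note = 1; a full eighth-note triplet (3 notes) (three triplet eighths span one quarter) = 8; quarter note = 8; thirty-second = 1; quarter = 8; dotted quarter = 12; thirty-second note = 1; half = 16; a full quarter-note triplet (3 notes) (three triplet quarters span one half) = 16.
Altogether 16 + 16 + 1 + 8 + 8 + 1 + 8 + 12 + 1 + 16 + 16 = 103.
103 ÷ 40 = 2 complete bars with 23 thirty-second notes remaining.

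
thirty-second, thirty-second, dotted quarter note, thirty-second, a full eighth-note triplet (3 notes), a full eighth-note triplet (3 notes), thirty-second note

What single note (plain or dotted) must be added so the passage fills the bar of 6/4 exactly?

The bar of 6/4 = 48 thirty-second notes.
Express everything in thirty-second notes: thirty-second = 1; thirty-second = 1; dotted quarter note = 12; thirty-second = 1; a full eighth-note triplet (3 notes) (three triplet eighths span one quarter) = 8; a full eighth-note triplet (3 notes) (three triplet eighths span one quarter) = 8; thirty-second note = 1.
Altogether 1 + 1 + 12 + 1 + 8 + 8 + 1 = 32.
Remaining: 48 − 32 = 16 thirty-second notes, which is a half note.

half note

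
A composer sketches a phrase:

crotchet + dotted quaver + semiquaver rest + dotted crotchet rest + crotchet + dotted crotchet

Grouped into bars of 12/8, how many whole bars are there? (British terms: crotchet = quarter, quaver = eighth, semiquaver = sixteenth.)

One bar of 12/8 = 24 sixteenth notes.
Convert each value to sixteenth notes: crotchet = 4; dotted quaver = 3; semiquaver rest = 1; dotted crotchet rest = 6; crotchet = 4; dotted crotchet = 6.
Adding: 4 + 3 + 1 + 6 + 4 + 6 = 24.
24 ÷ 24 = 1 complete bar with 0 left over.

1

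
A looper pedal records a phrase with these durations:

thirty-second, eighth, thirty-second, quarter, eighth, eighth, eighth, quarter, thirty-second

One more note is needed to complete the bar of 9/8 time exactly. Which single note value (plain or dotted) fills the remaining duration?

thirty-second note

The bar of 9/8 = 36 thirty-second notes.
Express everything in thirty-second notes: thirty-second = 1; eighth = 4; thirty-second = 1; quarter = 8; eighth = 4; eighth = 4; eighth = 4; quarter = 8; thirty-second = 1.
Adding: 1 + 4 + 1 + 8 + 4 + 4 + 4 + 8 + 1 = 35.
Remaining: 36 − 35 = 1 thirty-second note, which is a thirty-second note.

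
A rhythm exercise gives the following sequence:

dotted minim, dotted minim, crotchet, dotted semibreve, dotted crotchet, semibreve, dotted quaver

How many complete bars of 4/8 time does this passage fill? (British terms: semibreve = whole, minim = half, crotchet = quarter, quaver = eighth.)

One bar of 4/8 = 8 sixteenth notes.
Working in sixteenth notes: dotted minim = 12; dotted minim = 12; crotchet = 4; dotted semibreve = 24; dotted crotchet = 6; semibreve = 16; dotted quaver = 3.
Total: 12 + 12 + 4 + 24 + 6 + 16 + 3 = 77.
77 ÷ 8 = 9 complete bars with 5 left over.

9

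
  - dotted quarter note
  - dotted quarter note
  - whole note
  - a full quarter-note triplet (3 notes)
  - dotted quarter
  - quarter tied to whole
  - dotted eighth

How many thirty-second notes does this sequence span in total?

In thirty-second notes: dotted quarter note = 12; dotted quarter note = 12; whole note = 32; a full quarter-note triplet (3 notes) (three triplet quarters span one half) = 16; dotted quarter = 12; quarter tied to whole (quarter + whole) = 40; dotted eighth = 6.
Altogether 12 + 12 + 32 + 16 + 12 + 40 + 6 = 130 thirty-second notes.

130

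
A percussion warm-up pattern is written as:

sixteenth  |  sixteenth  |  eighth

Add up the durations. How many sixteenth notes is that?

4

Working in sixteenth notes: sixteenth = 1; sixteenth = 1; eighth = 2.
Sum: 1 + 1 + 2 = 4 sixteenth notes.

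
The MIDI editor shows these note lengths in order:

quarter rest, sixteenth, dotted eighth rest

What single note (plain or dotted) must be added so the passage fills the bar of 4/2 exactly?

dotted whole note

The bar of 4/2 = 32 sixteenth notes.
Working in sixteenth notes: quarter rest = 4; sixteenth = 1; dotted eighth rest = 3.
Sum: 4 + 1 + 3 = 8.
Remaining: 32 − 8 = 24 sixteenth notes, which is a dotted whole note.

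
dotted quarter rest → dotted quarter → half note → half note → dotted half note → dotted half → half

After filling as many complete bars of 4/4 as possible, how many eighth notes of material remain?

One bar of 4/4 = 8 eighth notes.
Convert each value to eighth notes: dotted quarter rest = 3; dotted quarter = 3; half note = 4; half note = 4; dotted half note = 6; dotted half = 6; half = 4.
Adding: 3 + 3 + 4 + 4 + 6 + 6 + 4 = 30.
30 ÷ 8 = 3 complete bars with 6 eighth notes remaining.

6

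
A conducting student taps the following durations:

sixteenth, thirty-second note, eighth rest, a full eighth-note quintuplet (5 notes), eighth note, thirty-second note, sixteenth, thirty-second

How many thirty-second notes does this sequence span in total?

31

Express everything in thirty-second notes: sixteenth = 2; thirty-second note = 1; eighth rest = 4; a full eighth-note quintuplet (5 notes) (five quintuplet eighths span one half) = 16; eighth note = 4; thirty-second note = 1; sixteenth = 2; thirty-second = 1.
Adding: 2 + 1 + 4 + 16 + 4 + 1 + 2 + 1 = 31 thirty-second notes.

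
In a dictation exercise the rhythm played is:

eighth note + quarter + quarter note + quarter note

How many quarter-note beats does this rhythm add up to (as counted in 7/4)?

One quarter-note beat = 2 eighth notes.
Working in eighth notes: eighth note = 1; quarter = 2; quarter note = 2; quarter note = 2.
Altogether 1 + 2 + 2 + 2 = 7.
7 ÷ 2 = 3.5 beats.

3.5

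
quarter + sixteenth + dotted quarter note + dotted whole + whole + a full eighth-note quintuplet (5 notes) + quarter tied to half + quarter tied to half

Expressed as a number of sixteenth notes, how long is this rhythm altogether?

Convert each value to sixteenth notes: quarter = 4; sixteenth = 1; dotted quarter note = 6; dotted whole = 24; whole = 16; a full eighth-note quintuplet (5 notes) (five quintuplet eighths span one half) = 8; quarter tied to half (quarter + half) = 12; quarter tied to half (quarter + half) = 12.
Sum: 4 + 1 + 6 + 24 + 16 + 8 + 12 + 12 = 83 sixteenth notes.

83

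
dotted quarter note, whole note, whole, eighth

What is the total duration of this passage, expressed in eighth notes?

20

Express everything in eighth notes: dotted quarter note = 3; whole note = 8; whole = 8; eighth = 1.
Sum: 3 + 8 + 8 + 1 = 20 eighth notes.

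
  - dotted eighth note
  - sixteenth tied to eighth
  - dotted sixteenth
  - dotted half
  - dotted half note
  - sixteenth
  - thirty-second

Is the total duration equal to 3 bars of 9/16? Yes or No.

No

One bar of 9/16 = 18 thirty-second notes, so 3 bars = 54.
Each duration in thirty-second notes: dotted eighth note = 6; sixteenth tied to eighth (sixteenth + eighth) = 6; dotted sixteenth = 3; dotted half = 24; dotted half note = 24; sixteenth = 2; thirty-second = 1.
Adding: 6 + 6 + 3 + 24 + 24 + 2 + 1 = 66.
66 exceeds 54, so the answer is No.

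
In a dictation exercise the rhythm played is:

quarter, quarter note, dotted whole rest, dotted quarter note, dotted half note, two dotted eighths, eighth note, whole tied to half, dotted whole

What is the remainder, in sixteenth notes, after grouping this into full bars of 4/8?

2

One bar of 4/8 = 8 sixteenth notes.
Convert each value to sixteenth notes: quarter = 4; quarter note = 4; dotted whole rest = 24; dotted quarter note = 6; dotted half note = 12; dotted eighth = 3; dotted eighth = 3; eighth note = 2; whole tied to half (whole + half) = 24; dotted whole = 24.
Adding: 4 + 4 + 24 + 6 + 12 + 3 + 3 + 2 + 24 + 24 = 106.
106 ÷ 8 = 13 complete bars with 2 sixteenth notes remaining.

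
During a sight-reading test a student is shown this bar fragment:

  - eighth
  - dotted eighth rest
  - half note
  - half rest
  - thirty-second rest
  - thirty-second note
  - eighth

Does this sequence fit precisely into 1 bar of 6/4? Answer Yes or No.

One bar of 6/4 = 48 thirty-second notes.
Express everything in thirty-second notes: eighth = 4; dotted eighth rest = 6; half note = 16; half rest = 16; thirty-second rest = 1; thirty-second note = 1; eighth = 4.
Altogether 4 + 6 + 16 + 16 + 1 + 1 + 4 = 48.
48 equals 48, so the answer is Yes.

Yes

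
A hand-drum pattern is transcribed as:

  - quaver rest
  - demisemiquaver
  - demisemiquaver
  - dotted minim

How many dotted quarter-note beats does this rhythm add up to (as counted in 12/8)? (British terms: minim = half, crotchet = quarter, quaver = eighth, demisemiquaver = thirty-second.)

2.5

One dotted quarter-note beat = 12 thirty-second notes.
In thirty-second notes: quaver rest = 4; demisemiquaver = 1; demisemiquaver = 1; dotted minim = 24.
Adding: 4 + 1 + 1 + 24 = 30.
30 ÷ 12 = 2.5 beats.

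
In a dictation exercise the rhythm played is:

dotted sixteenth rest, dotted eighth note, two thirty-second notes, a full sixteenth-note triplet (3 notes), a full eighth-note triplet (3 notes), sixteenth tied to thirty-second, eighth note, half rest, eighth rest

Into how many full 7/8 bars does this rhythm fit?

1

One bar of 7/8 = 28 thirty-second notes.
Working in thirty-second notes: dotted sixteenth rest = 3; dotted eighth note = 6; thirty-second note = 1; thirty-second note = 1; a full sixteenth-note triplet (3 notes) (three triplet sixteenths span one eighth) = 4; a full eighth-note triplet (3 notes) (three triplet eighths span one quarter) = 8; sixteenth tied to thirty-second (sixteenth + thirty-second) = 3; eighth note = 4; half rest = 16; eighth rest = 4.
Altogether 3 + 6 + 1 + 1 + 4 + 8 + 3 + 4 + 16 + 4 = 50.
50 ÷ 28 = 1 complete bar with 22 left over.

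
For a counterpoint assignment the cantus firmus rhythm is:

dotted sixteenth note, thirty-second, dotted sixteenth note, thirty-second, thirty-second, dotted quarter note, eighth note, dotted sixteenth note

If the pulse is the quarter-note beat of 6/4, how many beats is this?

One quarter-note beat = 8 thirty-second notes.
Each duration in thirty-second notes: dotted sixteenth note = 3; thirty-second = 1; dotted sixteenth note = 3; thirty-second = 1; thirty-second = 1; dotted quarter note = 12; eighth note = 4; dotted sixteenth note = 3.
Sum: 3 + 1 + 3 + 1 + 1 + 12 + 4 + 3 = 28.
28 ÷ 8 = 3.5 beats.

3.5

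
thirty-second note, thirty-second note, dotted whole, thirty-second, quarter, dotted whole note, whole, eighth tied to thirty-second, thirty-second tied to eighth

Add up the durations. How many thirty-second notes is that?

Express everything in thirty-second notes: thirty-second note = 1; thirty-second note = 1; dotted whole = 48; thirty-second = 1; quarter = 8; dotted whole note = 48; whole = 32; eighth tied to thirty-second (eighth + thirty-second) = 5; thirty-second tied to eighth (thirty-second + eighth) = 5.
Adding: 1 + 1 + 48 + 1 + 8 + 48 + 32 + 5 + 5 = 149 thirty-second notes.

149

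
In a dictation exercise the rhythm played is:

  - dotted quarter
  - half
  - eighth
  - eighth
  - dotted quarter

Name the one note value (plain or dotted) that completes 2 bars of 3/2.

2 bars of 3/2 = 24 eighth notes.
In eighth notes: dotted quarter = 3; half = 4; eighth = 1; eighth = 1; dotted quarter = 3.
Sum: 3 + 4 + 1 + 1 + 3 = 12.
Remaining: 24 − 12 = 12 eighth notes, which is a dotted whole note.

dotted whole note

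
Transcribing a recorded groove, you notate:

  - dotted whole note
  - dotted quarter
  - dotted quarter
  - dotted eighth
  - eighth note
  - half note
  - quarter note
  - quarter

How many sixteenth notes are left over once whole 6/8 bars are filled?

9

One bar of 6/8 = 12 sixteenth notes.
Each duration in sixteenth notes: dotted whole note = 24; dotted quarter = 6; dotted quarter = 6; dotted eighth = 3; eighth note = 2; half note = 8; quarter note = 4; quarter = 4.
Total: 24 + 6 + 6 + 3 + 2 + 8 + 4 + 4 = 57.
57 ÷ 12 = 4 complete bars with 9 sixteenth notes remaining.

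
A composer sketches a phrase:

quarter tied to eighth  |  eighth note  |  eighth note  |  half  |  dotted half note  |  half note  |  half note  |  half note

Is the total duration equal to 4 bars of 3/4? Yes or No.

No

One bar of 3/4 = 6 eighth notes, so 4 bars = 24.
Each duration in eighth notes: quarter tied to eighth (quarter + eighth) = 3; eighth note = 1; eighth note = 1; half = 4; dotted half note = 6; half note = 4; half note = 4; half note = 4.
Sum: 3 + 1 + 1 + 4 + 6 + 4 + 4 + 4 = 27.
27 exceeds 24, so the answer is No.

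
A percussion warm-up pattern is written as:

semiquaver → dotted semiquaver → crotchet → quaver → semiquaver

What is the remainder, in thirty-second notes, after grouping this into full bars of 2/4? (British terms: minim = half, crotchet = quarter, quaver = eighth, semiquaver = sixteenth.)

One bar of 2/4 = 16 thirty-second notes.
Each duration in thirty-second notes: semiquaver = 2; dotted semiquaver = 3; crotchet = 8; quaver = 4; semiquaver = 2.
Total: 2 + 3 + 8 + 4 + 2 = 19.
19 ÷ 16 = 1 complete bar with 3 thirty-second notes remaining.

3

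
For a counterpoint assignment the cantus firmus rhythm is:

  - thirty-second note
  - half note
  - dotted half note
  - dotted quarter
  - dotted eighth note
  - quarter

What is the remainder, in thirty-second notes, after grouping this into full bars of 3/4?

One bar of 3/4 = 24 thirty-second notes.
In thirty-second notes: thirty-second note = 1; half note = 16; dotted half note = 24; dotted quarter = 12; dotted eighth note = 6; quarter = 8.
Altogether 1 + 16 + 24 + 12 + 6 + 8 = 67.
67 ÷ 24 = 2 complete bars with 19 thirty-second notes remaining.

19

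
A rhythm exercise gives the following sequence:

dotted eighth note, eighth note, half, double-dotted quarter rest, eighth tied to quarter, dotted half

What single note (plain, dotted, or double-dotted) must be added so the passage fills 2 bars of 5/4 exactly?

eighth note

2 bars of 5/4 = 40 sixteenth notes.
In sixteenth notes: dotted eighth note = 3; eighth note = 2; half = 8; double-dotted quarter rest = 7; eighth tied to quarter (eighth + quarter) = 6; dotted half = 12.
Total: 3 + 2 + 8 + 7 + 6 + 12 = 38.
Remaining: 40 − 38 = 2 sixteenth notes, which is a eighth note.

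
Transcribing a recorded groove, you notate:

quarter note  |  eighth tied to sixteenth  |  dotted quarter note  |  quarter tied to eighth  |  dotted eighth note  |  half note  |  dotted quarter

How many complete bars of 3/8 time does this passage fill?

6

One bar of 3/8 = 6 sixteenth notes.
Convert each value to sixteenth notes: quarter note = 4; eighth tied to sixteenth (eighth + sixteenth) = 3; dotted quarter note = 6; quarter tied to eighth (quarter + eighth) = 6; dotted eighth note = 3; half note = 8; dotted quarter = 6.
Sum: 4 + 3 + 6 + 6 + 3 + 8 + 6 = 36.
36 ÷ 6 = 6 complete bars with 0 left over.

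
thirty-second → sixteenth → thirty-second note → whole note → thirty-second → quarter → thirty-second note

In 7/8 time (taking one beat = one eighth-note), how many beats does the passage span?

One eighth-note beat = 4 thirty-second notes.
Convert each value to thirty-second notes: thirty-second = 1; sixteenth = 2; thirty-second note = 1; whole note = 32; thirty-second = 1; quarter = 8; thirty-second note = 1.
Total: 1 + 2 + 1 + 32 + 1 + 8 + 1 = 46.
46 ÷ 4 = 11.5 beats.

11.5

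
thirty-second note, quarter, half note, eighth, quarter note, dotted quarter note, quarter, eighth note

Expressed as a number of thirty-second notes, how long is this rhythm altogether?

Working in thirty-second notes: thirty-second note = 1; quarter = 8; half note = 16; eighth = 4; quarter note = 8; dotted quarter note = 12; quarter = 8; eighth note = 4.
Altogether 1 + 8 + 16 + 4 + 8 + 12 + 8 + 4 = 61 thirty-second notes.

61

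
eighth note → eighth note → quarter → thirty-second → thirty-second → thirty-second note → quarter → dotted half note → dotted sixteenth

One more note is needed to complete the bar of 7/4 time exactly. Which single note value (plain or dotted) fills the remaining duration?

sixteenth note

The bar of 7/4 = 56 thirty-second notes.
In thirty-second notes: eighth note = 4; eighth note = 4; quarter = 8; thirty-second = 1; thirty-second = 1; thirty-second note = 1; quarter = 8; dotted half note = 24; dotted sixteenth = 3.
Adding: 4 + 4 + 8 + 1 + 1 + 1 + 8 + 24 + 3 = 54.
Remaining: 56 − 54 = 2 thirty-second notes, which is a sixteenth note.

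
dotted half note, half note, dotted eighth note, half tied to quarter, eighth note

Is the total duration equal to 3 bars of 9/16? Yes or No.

No

One bar of 9/16 = 9 sixteenth notes, so 3 bars = 27.
Convert each value to sixteenth notes: dotted half note = 12; half note = 8; dotted eighth note = 3; half tied to quarter (half + quarter) = 12; eighth note = 2.
Total: 12 + 8 + 3 + 12 + 2 = 37.
37 exceeds 27, so the answer is No.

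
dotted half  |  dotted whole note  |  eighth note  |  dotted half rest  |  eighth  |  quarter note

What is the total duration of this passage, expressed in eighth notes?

In eighth notes: dotted half = 6; dotted whole note = 12; eighth note = 1; dotted half rest = 6; eighth = 1; quarter note = 2.
Altogether 6 + 12 + 1 + 6 + 1 + 2 = 28 eighth notes.

28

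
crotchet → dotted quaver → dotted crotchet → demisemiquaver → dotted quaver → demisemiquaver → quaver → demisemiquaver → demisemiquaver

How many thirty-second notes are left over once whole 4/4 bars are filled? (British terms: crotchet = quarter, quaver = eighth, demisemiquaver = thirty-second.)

One bar of 4/4 = 32 thirty-second notes.
Each duration in thirty-second notes: crotchet = 8; dotted quaver = 6; dotted crotchet = 12; demisemiquaver = 1; dotted quaver = 6; demisemiquaver = 1; quaver = 4; demisemiquaver = 1; demisemiquaver = 1.
Altogether 8 + 6 + 12 + 1 + 6 + 1 + 4 + 1 + 1 = 40.
40 ÷ 32 = 1 complete bar with 8 thirty-second notes remaining.

8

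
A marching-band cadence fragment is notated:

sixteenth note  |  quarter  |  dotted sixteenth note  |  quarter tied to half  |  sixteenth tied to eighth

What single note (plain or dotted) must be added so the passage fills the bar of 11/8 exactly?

The bar of 11/8 = 44 thirty-second notes.
Each duration in thirty-second notes: sixteenth note = 2; quarter = 8; dotted sixteenth note = 3; quarter tied to half (quarter + half) = 24; sixteenth tied to eighth (sixteenth + eighth) = 6.
Total: 2 + 8 + 3 + 24 + 6 = 43.
Remaining: 44 − 43 = 1 thirty-second note, which is a thirty-second note.

thirty-second note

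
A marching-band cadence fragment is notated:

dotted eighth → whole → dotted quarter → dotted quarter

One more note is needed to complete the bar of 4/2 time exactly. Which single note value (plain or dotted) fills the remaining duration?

sixteenth note

The bar of 4/2 = 32 sixteenth notes.
In sixteenth notes: dotted eighth = 3; whole = 16; dotted quarter = 6; dotted quarter = 6.
Altogether 3 + 16 + 6 + 6 = 31.
Remaining: 32 − 31 = 1 sixteenth note, which is a sixteenth note.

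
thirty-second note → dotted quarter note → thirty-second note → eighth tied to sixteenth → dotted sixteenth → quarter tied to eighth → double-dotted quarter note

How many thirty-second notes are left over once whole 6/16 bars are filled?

One bar of 6/16 = 12 thirty-second notes.
Express everything in thirty-second notes: thirty-second note = 1; dotted quarter note = 12; thirty-second note = 1; eighth tied to sixteenth (eighth + sixteenth) = 6; dotted sixteenth = 3; quarter tied to eighth (quarter + eighth) = 12; double-dotted quarter note = 14.
Adding: 1 + 12 + 1 + 6 + 3 + 12 + 14 = 49.
49 ÷ 12 = 4 complete bars with 1 thirty-second note remaining.

1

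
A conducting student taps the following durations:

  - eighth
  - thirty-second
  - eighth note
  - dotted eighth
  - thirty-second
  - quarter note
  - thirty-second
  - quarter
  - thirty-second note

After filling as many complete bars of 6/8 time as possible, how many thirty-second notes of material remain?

10

One bar of 6/8 = 24 thirty-second notes.
Working in thirty-second notes: eighth = 4; thirty-second = 1; eighth note = 4; dotted eighth = 6; thirty-second = 1; quarter note = 8; thirty-second = 1; quarter = 8; thirty-second note = 1.
Sum: 4 + 1 + 4 + 6 + 1 + 8 + 1 + 8 + 1 = 34.
34 ÷ 24 = 1 complete bar with 10 thirty-second notes remaining.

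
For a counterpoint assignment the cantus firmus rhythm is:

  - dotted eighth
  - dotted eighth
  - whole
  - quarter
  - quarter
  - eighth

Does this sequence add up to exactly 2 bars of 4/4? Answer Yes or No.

One bar of 4/4 = 16 sixteenth notes, so 2 bars = 32.
Working in sixteenth notes: dotted eighth = 3; dotted eighth = 3; whole = 16; quarter = 4; quarter = 4; eighth = 2.
Adding: 3 + 3 + 16 + 4 + 4 + 2 = 32.
32 equals 32, so the answer is Yes.

Yes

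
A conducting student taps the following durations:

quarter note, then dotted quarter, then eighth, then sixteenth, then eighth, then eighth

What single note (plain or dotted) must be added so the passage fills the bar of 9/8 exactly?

sixteenth note

The bar of 9/8 = 18 sixteenth notes.
In sixteenth notes: quarter note = 4; dotted quarter = 6; eighth = 2; sixteenth = 1; eighth = 2; eighth = 2.
Sum: 4 + 6 + 2 + 1 + 2 + 2 = 17.
Remaining: 18 − 17 = 1 sixteenth note, which is a sixteenth note.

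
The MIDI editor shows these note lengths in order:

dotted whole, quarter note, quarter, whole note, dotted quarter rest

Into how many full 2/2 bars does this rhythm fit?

One bar of 2/2 = 8 eighth notes.
Working in eighth notes: dotted whole = 12; quarter note = 2; quarter = 2; whole note = 8; dotted quarter rest = 3.
Adding: 12 + 2 + 2 + 8 + 3 = 27.
27 ÷ 8 = 3 complete bars with 3 left over.

3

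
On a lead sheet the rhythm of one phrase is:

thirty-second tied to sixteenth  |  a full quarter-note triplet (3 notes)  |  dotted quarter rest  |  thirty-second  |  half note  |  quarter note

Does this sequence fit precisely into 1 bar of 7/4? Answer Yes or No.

One bar of 7/4 = 56 thirty-second notes.
Express everything in thirty-second notes: thirty-second tied to sixteenth (thirty-second + sixteenth) = 3; a full quarter-note triplet (3 notes) (three triplet quarters span one half) = 16; dotted quarter rest = 12; thirty-second = 1; half note = 16; quarter note = 8.
Altogether 3 + 16 + 12 + 1 + 16 + 8 = 56.
56 equals 56, so the answer is Yes.

Yes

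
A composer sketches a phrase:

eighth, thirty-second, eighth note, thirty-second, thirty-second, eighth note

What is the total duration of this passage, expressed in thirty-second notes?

15

Convert each value to thirty-second notes: eighth = 4; thirty-second = 1; eighth note = 4; thirty-second = 1; thirty-second = 1; eighth note = 4.
Sum: 4 + 1 + 4 + 1 + 1 + 4 = 15 thirty-second notes.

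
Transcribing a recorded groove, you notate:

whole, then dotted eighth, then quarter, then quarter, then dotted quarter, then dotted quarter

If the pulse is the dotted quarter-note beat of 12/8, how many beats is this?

6.5

One dotted quarter-note beat = 6 sixteenth notes.
Convert each value to sixteenth notes: whole = 16; dotted eighth = 3; quarter = 4; quarter = 4; dotted quarter = 6; dotted quarter = 6.
Adding: 16 + 3 + 4 + 4 + 6 + 6 = 39.
39 ÷ 6 = 6.5 beats.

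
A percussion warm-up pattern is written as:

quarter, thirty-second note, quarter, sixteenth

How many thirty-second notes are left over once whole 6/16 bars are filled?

7

One bar of 6/16 = 12 thirty-second notes.
In thirty-second notes: quarter = 8; thirty-second note = 1; quarter = 8; sixteenth = 2.
Total: 8 + 1 + 8 + 2 = 19.
19 ÷ 12 = 1 complete bar with 7 thirty-second notes remaining.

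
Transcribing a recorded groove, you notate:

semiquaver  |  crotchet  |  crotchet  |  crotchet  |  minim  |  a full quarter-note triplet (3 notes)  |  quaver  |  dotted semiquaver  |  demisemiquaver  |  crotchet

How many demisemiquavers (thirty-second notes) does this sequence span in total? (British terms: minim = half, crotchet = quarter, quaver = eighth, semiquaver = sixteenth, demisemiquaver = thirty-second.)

Working in thirty-second notes: semiquaver = 2; crotchet = 8; crotchet = 8; crotchet = 8; minim = 16; a full quarter-note triplet (3 notes) (three triplet quarters span one half) = 16; quaver = 4; dotted semiquaver = 3; demisemiquaver = 1; crotchet = 8.
Sum: 2 + 8 + 8 + 8 + 16 + 16 + 4 + 3 + 1 + 8 = 74 thirty-second notes.

74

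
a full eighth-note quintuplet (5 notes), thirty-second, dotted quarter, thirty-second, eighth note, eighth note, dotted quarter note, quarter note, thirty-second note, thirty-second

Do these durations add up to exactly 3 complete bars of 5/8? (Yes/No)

Yes

One bar of 5/8 = 20 thirty-second notes, so 3 bars = 60.
Working in thirty-second notes: a full eighth-note quintuplet (5 notes) (five quintuplet eighths span one half) = 16; thirty-second = 1; dotted quarter = 12; thirty-second = 1; eighth note = 4; eighth note = 4; dotted quarter note = 12; quarter note = 8; thirty-second note = 1; thirty-second = 1.
Altogether 16 + 1 + 12 + 1 + 4 + 4 + 12 + 8 + 1 + 1 = 60.
60 equals 60, so the answer is Yes.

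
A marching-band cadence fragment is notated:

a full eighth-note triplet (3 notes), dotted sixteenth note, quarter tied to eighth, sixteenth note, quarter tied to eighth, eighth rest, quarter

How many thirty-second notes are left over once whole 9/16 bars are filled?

13

One bar of 9/16 = 18 thirty-second notes.
Working in thirty-second notes: a full eighth-note triplet (3 notes) (three triplet eighths span one quarter) = 8; dotted sixteenth note = 3; quarter tied to eighth (quarter + eighth) = 12; sixteenth note = 2; quarter tied to eighth (quarter + eighth) = 12; eighth rest = 4; quarter = 8.
Sum: 8 + 3 + 12 + 2 + 12 + 4 + 8 = 49.
49 ÷ 18 = 2 complete bars with 13 thirty-second notes remaining.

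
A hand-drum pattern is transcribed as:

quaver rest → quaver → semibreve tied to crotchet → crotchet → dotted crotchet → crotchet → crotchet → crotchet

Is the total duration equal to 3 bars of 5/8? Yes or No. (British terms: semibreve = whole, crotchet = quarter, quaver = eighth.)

One bar of 5/8 = 5 eighth notes, so 3 bars = 15.
In eighth notes: quaver rest = 1; quaver = 1; semibreve tied to crotchet (semibreve + crotchet) = 10; crotchet = 2; dotted crotchet = 3; crotchet = 2; crotchet = 2; crotchet = 2.
Sum: 1 + 1 + 10 + 2 + 3 + 2 + 2 + 2 = 23.
23 exceeds 15, so the answer is No.

No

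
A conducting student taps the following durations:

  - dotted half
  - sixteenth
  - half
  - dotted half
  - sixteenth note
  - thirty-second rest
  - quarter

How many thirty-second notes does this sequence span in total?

77

Each duration in thirty-second notes: dotted half = 24; sixteenth = 2; half = 16; dotted half = 24; sixteenth note = 2; thirty-second rest = 1; quarter = 8.
Total: 24 + 2 + 16 + 24 + 2 + 1 + 8 = 77 thirty-second notes.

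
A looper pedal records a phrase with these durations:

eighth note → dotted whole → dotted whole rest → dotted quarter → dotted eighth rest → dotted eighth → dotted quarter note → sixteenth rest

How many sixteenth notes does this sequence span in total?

69

Working in sixteenth notes: eighth note = 2; dotted whole = 24; dotted whole rest = 24; dotted quarter = 6; dotted eighth rest = 3; dotted eighth = 3; dotted quarter note = 6; sixteenth rest = 1.
Altogether 2 + 24 + 24 + 6 + 3 + 3 + 6 + 1 = 69 sixteenth notes.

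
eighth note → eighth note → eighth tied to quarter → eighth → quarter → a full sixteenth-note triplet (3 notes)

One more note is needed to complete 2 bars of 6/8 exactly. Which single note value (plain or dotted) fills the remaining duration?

2 bars of 6/8 = 12 eighth notes.
Each duration in eighth notes: eighth note = 1; eighth note = 1; eighth tied to quarter (eighth + quarter) = 3; eighth = 1; quarter = 2; a full sixteenth-note triplet (3 notes) (three triplet sixteenths span one eighth) = 1.
Total: 1 + 1 + 3 + 1 + 2 + 1 = 9.
Remaining: 12 − 9 = 3 eighth notes, which is a dotted quarter note.

dotted quarter note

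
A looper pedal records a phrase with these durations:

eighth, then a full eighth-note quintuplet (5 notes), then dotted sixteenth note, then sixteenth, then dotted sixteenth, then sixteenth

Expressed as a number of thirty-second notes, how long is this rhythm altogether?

30

Each duration in thirty-second notes: eighth = 4; a full eighth-note quintuplet (5 notes) (five quintuplet eighths span one half) = 16; dotted sixteenth note = 3; sixteenth = 2; dotted sixteenth = 3; sixteenth = 2.
Adding: 4 + 16 + 3 + 2 + 3 + 2 = 30 thirty-second notes.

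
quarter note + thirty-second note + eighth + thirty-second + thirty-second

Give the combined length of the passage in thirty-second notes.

15

Working in thirty-second notes: quarter note = 8; thirty-second note = 1; eighth = 4; thirty-second = 1; thirty-second = 1.
Adding: 8 + 1 + 4 + 1 + 1 = 15 thirty-second notes.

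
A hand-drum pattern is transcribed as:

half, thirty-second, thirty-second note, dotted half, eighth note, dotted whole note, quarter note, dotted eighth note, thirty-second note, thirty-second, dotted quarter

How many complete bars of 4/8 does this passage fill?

7

One bar of 4/8 = 16 thirty-second notes.
Working in thirty-second notes: half = 16; thirty-second = 1; thirty-second note = 1; dotted half = 24; eighth note = 4; dotted whole note = 48; quarter note = 8; dotted eighth note = 6; thirty-second note = 1; thirty-second = 1; dotted quarter = 12.
Altogether 16 + 1 + 1 + 24 + 4 + 48 + 8 + 6 + 1 + 1 + 12 = 122.
122 ÷ 16 = 7 complete bars with 10 left over.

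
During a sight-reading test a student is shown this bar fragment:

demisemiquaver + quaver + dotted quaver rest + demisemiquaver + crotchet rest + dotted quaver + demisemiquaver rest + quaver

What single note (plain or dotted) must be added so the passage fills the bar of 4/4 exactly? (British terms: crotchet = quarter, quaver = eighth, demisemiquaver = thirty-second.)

The bar of 4/4 = 32 thirty-second notes.
Working in thirty-second notes: demisemiquaver = 1; quaver = 4; dotted quaver rest = 6; demisemiquaver = 1; crotchet rest = 8; dotted quaver = 6; demisemiquaver rest = 1; quaver = 4.
Altogether 1 + 4 + 6 + 1 + 8 + 6 + 1 + 4 = 31.
Remaining: 32 − 31 = 1 thirty-second note, which is a thirty-second note.

thirty-second note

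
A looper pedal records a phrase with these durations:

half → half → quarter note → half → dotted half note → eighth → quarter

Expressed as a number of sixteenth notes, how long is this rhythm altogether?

Express everything in sixteenth notes: half = 8; half = 8; quarter note = 4; half = 8; dotted half note = 12; eighth = 2; quarter = 4.
Adding: 8 + 8 + 4 + 8 + 12 + 2 + 4 = 46 sixteenth notes.

46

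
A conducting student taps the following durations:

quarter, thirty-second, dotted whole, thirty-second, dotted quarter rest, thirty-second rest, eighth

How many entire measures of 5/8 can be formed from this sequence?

3

One bar of 5/8 = 20 thirty-second notes.
Express everything in thirty-second notes: quarter = 8; thirty-second = 1; dotted whole = 48; thirty-second = 1; dotted quarter rest = 12; thirty-second rest = 1; eighth = 4.
Adding: 8 + 1 + 48 + 1 + 12 + 1 + 4 = 75.
75 ÷ 20 = 3 complete bars with 15 left over.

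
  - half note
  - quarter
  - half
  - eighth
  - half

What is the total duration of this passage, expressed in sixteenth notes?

30

Each duration in sixteenth notes: half note = 8; quarter = 4; half = 8; eighth = 2; half = 8.
Adding: 8 + 4 + 8 + 2 + 8 = 30 sixteenth notes.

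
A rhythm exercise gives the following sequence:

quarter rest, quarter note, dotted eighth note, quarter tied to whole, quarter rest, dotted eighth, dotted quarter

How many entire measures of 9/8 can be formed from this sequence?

One bar of 9/8 = 18 sixteenth notes.
Express everything in sixteenth notes: quarter rest = 4; quarter note = 4; dotted eighth note = 3; quarter tied to whole (quarter + whole) = 20; quarter rest = 4; dotted eighth = 3; dotted quarter = 6.
Altogether 4 + 4 + 3 + 20 + 4 + 3 + 6 = 44.
44 ÷ 18 = 2 complete bars with 8 left over.

2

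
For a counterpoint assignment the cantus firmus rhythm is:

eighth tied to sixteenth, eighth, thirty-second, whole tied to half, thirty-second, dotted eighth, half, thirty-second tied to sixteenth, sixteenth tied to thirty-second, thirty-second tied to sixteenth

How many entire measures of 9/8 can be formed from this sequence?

2

One bar of 9/8 = 36 thirty-second notes.
Each duration in thirty-second notes: eighth tied to sixteenth (eighth + sixteenth) = 6; eighth = 4; thirty-second = 1; whole tied to half (whole + half) = 48; thirty-second = 1; dotted eighth = 6; half = 16; thirty-second tied to sixteenth (thirty-second + sixteenth) = 3; sixteenth tied to thirty-second (sixteenth + thirty-second) = 3; thirty-second tied to sixteenth (thirty-second + sixteenth) = 3.
Total: 6 + 4 + 1 + 48 + 1 + 6 + 16 + 3 + 3 + 3 = 91.
91 ÷ 36 = 2 complete bars with 19 left over.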